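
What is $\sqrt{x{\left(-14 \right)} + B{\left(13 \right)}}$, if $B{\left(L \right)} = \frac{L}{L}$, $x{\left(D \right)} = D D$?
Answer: $\sqrt{197} \approx 14.036$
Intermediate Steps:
$x{\left(D \right)} = D^{2}$
$B{\left(L \right)} = 1$
$\sqrt{x{\left(-14 \right)} + B{\left(13 \right)}} = \sqrt{\left(-14\right)^{2} + 1} = \sqrt{196 + 1} = \sqrt{197}$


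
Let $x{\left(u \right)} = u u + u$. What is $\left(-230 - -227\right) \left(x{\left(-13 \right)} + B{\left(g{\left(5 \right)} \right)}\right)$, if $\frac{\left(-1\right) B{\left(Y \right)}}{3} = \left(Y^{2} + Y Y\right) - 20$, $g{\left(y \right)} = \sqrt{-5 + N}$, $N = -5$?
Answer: $-828$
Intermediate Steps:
$x{\left(u \right)} = u + u^{2}$ ($x{\left(u \right)} = u^{2} + u = u + u^{2}$)
$g{\left(y \right)} = i \sqrt{10}$ ($g{\left(y \right)} = \sqrt{-5 - 5} = \sqrt{-10} = i \sqrt{10}$)
$B{\left(Y \right)} = 60 - 6 Y^{2}$ ($B{\left(Y \right)} = - 3 \left(\left(Y^{2} + Y Y\right) - 20\right) = - 3 \left(\left(Y^{2} + Y^{2}\right) - 20\right) = - 3 \left(2 Y^{2} - 20\right) = - 3 \left(-20 + 2 Y^{2}\right) = 60 - 6 Y^{2}$)
$\left(-230 - -227\right) \left(x{\left(-13 \right)} + B{\left(g{\left(5 \right)} \right)}\right) = \left(-230 - -227\right) \left(- 13 \left(1 - 13\right) + \left(60 - 6 \left(i \sqrt{10}\right)^{2}\right)\right) = \left(-230 + 227\right) \left(\left(-13\right) \left(-12\right) + \left(60 - -60\right)\right) = - 3 \left(156 + \left(60 + 60\right)\right) = - 3 \left(156 + 120\right) = \left(-3\right) 276 = -828$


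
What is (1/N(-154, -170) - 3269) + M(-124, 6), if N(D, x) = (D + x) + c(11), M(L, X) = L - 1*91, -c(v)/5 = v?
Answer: -1320437/379 ≈ -3484.0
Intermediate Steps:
c(v) = -5*v
M(L, X) = -91 + L (M(L, X) = L - 91 = -91 + L)
N(D, x) = -55 + D + x (N(D, x) = (D + x) - 5*11 = (D + x) - 55 = -55 + D + x)
(1/N(-154, -170) - 3269) + M(-124, 6) = (1/(-55 - 154 - 170) - 3269) + (-91 - 124) = (1/(-379) - 3269) - 215 = (-1/379 - 3269) - 215 = -1238952/379 - 215 = -1320437/379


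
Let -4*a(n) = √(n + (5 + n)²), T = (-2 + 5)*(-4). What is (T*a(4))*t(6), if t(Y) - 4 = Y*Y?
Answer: 120*√85 ≈ 1106.3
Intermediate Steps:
t(Y) = 4 + Y² (t(Y) = 4 + Y*Y = 4 + Y²)
T = -12 (T = 3*(-4) = -12)
a(n) = -√(n + (5 + n)²)/4
(T*a(4))*t(6) = (-(-3)*√(4 + (5 + 4)²))*(4 + 6²) = (-(-3)*√(4 + 9²))*(4 + 36) = -(-3)*√(4 + 81)*40 = -(-3)*√85*40 = (3*√85)*40 = 120*√85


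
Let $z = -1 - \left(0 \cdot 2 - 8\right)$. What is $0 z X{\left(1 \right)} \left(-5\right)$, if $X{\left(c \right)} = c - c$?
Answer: $0$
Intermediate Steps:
$z = 7$ ($z = -1 - \left(0 - 8\right) = -1 - -8 = -1 + 8 = 7$)
$X{\left(c \right)} = 0$
$0 z X{\left(1 \right)} \left(-5\right) = 0 \cdot 7 \cdot 0 \left(-5\right) = 0 \cdot 0 \left(-5\right) = 0 \left(-5\right) = 0$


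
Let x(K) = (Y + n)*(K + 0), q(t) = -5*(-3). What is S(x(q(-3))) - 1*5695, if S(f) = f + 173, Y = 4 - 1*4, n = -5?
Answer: -5597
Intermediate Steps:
q(t) = 15
Y = 0 (Y = 4 - 4 = 0)
x(K) = -5*K (x(K) = (0 - 5)*(K + 0) = -5*K)
S(f) = 173 + f
S(x(q(-3))) - 1*5695 = (173 - 5*15) - 1*5695 = (173 - 75) - 5695 = 98 - 5695 = -5597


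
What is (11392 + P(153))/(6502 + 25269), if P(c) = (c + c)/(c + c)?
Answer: 11393/31771 ≈ 0.35860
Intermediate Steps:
P(c) = 1 (P(c) = (2*c)/((2*c)) = (2*c)*(1/(2*c)) = 1)
(11392 + P(153))/(6502 + 25269) = (11392 + 1)/(6502 + 25269) = 11393/31771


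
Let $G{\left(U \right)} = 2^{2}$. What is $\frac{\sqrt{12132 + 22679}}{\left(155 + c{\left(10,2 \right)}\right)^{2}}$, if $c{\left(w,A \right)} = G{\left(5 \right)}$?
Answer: $\frac{\sqrt{34811}}{25281} \approx 0.0073801$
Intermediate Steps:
$G{\left(U \right)} = 4$
$c{\left(w,A \right)} = 4$
$\frac{\sqrt{12132 + 22679}}{\left(155 + c{\left(10,2 \right)}\right)^{2}} = \frac{\sqrt{12132 + 22679}}{\left(155 + 4\right)^{2}} = \frac{\sqrt{34811}}{159^{2}} = \frac{\sqrt{34811}}{25281}$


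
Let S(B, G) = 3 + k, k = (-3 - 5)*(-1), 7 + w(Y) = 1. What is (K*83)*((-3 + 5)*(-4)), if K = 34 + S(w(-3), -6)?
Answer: -29880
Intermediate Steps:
w(Y) = -6 (w(Y) = -7 + 1 = -6)
k = 8 (k = -8*(-1) = 8)
S(B, G) = 11 (S(B, G) = 3 + 8 = 11)
K = 45 (K = 34 + 11 = 45)
(K*83)*((-3 + 5)*(-4)) = (45*83)*((-3 + 5)*(-4)) = 3735*(2*(-4)) = 3735*(-8) = -29880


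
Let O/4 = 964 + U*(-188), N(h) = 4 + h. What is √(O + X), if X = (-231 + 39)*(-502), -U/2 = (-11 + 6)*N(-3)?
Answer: 4*√5795 ≈ 304.50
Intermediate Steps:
U = 10 (U = -2*(-11 + 6)*(4 - 3) = -(-10) = -2*(-5) = 10)
O = -3664 (O = 4*(964 + 10*(-188)) = 4*(964 - 1880) = 4*(-916) = -3664)
X = 96384 (X = -192*(-502) = 96384)
√(O + X) = √(-3664 + 96384) = √92720 = 4*√5795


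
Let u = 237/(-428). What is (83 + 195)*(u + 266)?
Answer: 15791929/214 ≈ 73794.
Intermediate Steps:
u = -237/428 (u = 237*(-1/428) = -237/428 ≈ -0.55374)
(83 + 195)*(u + 266) = (83 + 195)*(-237/428 + 266) = 278*(113611/428) = 15791929/214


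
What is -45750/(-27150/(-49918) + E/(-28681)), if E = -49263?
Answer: -5458349227375/269816632 ≈ -20230.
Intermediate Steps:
-45750/(-27150/(-49918) + E/(-28681)) = -45750/(-27150/(-49918) - 49263/(-28681)) = -45750/(-27150*(-1/49918) - 49263*(-1/28681)) = -45750/(13575/24959 + 49263/28681) = -45750/1618899792/715849079 = -45750*715849079/1618899792 = -5458349227375/269816632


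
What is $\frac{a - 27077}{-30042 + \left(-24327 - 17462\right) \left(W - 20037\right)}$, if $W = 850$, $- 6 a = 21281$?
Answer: $- \frac{183743}{4810653006} \approx -3.8195 \cdot 10^{-5}$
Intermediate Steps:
$a = - \frac{21281}{6}$ ($a = \left(- \frac{1}{6}\right) 21281 = - \frac{21281}{6} \approx -3546.8$)
$\frac{a - 27077}{-30042 + \left(-24327 - 17462\right) \left(W - 20037\right)} = \frac{- \frac{21281}{6} - 27077}{-30042 + \left(-24327 - 17462\right) \left(850 - 20037\right)} = \frac{- \frac{21281}{6} - 27077}{-30042 - -801805543} = \frac{- \frac{21281}{6} - 27077}{-30042 + 801805543} = \frac{- \frac{21281}{6} - 27077}{801775501} = \left(- \frac{183743}{6}\right) \frac{1}{801775501} = - \frac{183743}{4810653006}$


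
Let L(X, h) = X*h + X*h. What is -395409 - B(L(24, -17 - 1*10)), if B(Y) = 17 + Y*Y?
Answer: -2075042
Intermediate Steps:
L(X, h) = 2*X*h
B(Y) = 17 + Y²
-395409 - B(L(24, -17 - 1*10)) = -395409 - (17 + (2*24*(-17 - 1*10))²) = -395409 - (17 + (2*24*(-17 - 10))²) = -395409 - (17 + (2*24*(-27))²) = -395409 - (17 + (-1296)²) = -395409 - (17 + 1679616) = -395409 - 1*1679633 = -395409 - 1679633 = -2075042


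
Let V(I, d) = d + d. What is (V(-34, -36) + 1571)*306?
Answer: 458694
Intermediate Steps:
V(I, d) = 2*d
(V(-34, -36) + 1571)*306 = (2*(-36) + 1571)*306 = (-72 + 1571)*306 = 1499*306 = 458694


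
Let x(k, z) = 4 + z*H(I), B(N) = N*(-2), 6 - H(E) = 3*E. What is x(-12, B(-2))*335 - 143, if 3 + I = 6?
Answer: -2823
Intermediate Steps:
I = 3 (I = -3 + 6 = 3)
H(E) = 6 - 3*E
B(N) = -2*N
x(k, z) = 4 - 3*z (x(k, z) = 4 + z*(6 - 3*3) = 4 + z*(6 - 9) = 4 + z*(-3) = 4 - 3*z)
x(-12, B(-2))*335 - 143 = (4 - (-6)*(-2))*335 - 143 = (4 - 3*4)*335 - 143 = (4 - 12)*335 - 143 = -8*335 - 143 = -2680 - 143 = -2823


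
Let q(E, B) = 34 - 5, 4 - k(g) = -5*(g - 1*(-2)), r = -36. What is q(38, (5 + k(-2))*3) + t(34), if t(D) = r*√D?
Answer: 29 - 36*√34 ≈ -180.91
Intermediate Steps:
k(g) = 14 + 5*g (k(g) = 4 - (-5)*(g - 1*(-2)) = 4 - (-5)*(g + 2) = 4 - (-5)*(2 + g) = 4 - (-10 - 5*g) = 4 + (10 + 5*g) = 14 + 5*g)
q(E, B) = 29
t(D) = -36*√D
q(38, (5 + k(-2))*3) + t(34) = 29 - 36*√34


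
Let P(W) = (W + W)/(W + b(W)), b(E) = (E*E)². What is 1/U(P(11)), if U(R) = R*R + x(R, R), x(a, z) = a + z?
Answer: 443556/1333 ≈ 332.75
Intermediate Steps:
b(E) = E⁴ (b(E) = (E²)² = E⁴)
P(W) = 2*W/(W + W⁴) (P(W) = (W + W)/(W + W⁴) = (2*W)/(W + W⁴) = 2*W/(W + W⁴))
U(R) = R² + 2*R (U(R) = R*R + (R + R) = R² + 2*R)
1/U(P(11)) = 1/((2/(1 + 11³))*(2 + 2/(1 + 11³))) = 1/((2/(1 + 1331))*(2 + 2/(1 + 1331))) = 1/((2/1332)*(2 + 2/1332)) = 1/((2*(1/1332))*(2 + 2*(1/1332))) = 1/((2 + 1/666)/666) = 1/((1/666)*(1333/666)) = 1/(1333/443556) = 443556/1333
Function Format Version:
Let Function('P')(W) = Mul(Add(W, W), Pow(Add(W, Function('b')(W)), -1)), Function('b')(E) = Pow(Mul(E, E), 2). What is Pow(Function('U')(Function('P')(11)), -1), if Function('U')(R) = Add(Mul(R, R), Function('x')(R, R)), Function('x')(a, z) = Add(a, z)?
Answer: Rational(443556, 1333) ≈ 332.75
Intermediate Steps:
Function('b')(E) = Pow(E, 4) (Function('b')(E) = Pow(Pow(E, 2), 2) = Pow(E, 4))
Function('P')(W) = Mul(2, W, Pow(Add(W, Pow(W, 4)), -1)) (Function('P')(W) = Mul(Add(W, W), Pow(Add(W, Pow(W, 4)), -1)) = Mul(Mul(2, W), Pow(Add(W, Pow(W, 4)), -1)) = Mul(2, W, Pow(Add(W, Pow(W, 4)), -1)))
Function('U')(R) = Add(Pow(R, 2), Mul(2, R)) (Function('U')(R) = Add(Mul(R, R), Add(R, R)) = Add(Pow(R, 2), Mul(2, R)))
Pow(Function('U')(Function('P')(11)), -1) = Pow(Mul(Mul(2, Pow(Add(1, Pow(11, 3)), -1)), Add(2, Mul(2, Pow(Add(1, Pow(11, 3)), -1)))), -1) = Pow(Mul(Mul(2, Pow(Add(1, 1331), -1)), Add(2, Mul(2, Pow(Add(1, 1331), -1)))), -1) = Pow(Mul(Mul(2, Pow(1332, -1)), Add(2, Mul(2, Pow(1332, -1)))), -1) = Pow(Mul(Mul(2, Rational(1, 1332)), Add(2, Mul(2, Rational(1, 1332)))), -1) = Pow(Mul(Rational(1, 666), Add(2, Rational(1, 666))), -1) = Pow(Mul(Rational(1, 666), Rational(1333, 666)), -1) = Pow(Rational(1333, 443556), -1) = Rational(443556, 1333)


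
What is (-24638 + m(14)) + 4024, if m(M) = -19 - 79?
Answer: -20712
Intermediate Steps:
m(M) = -98
(-24638 + m(14)) + 4024 = (-24638 - 98) + 4024 = -24736 + 4024 = -20712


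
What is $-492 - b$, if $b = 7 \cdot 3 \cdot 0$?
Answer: $-492$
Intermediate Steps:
$b = 0$ ($b = 21 \cdot 0 = 0$)
$-492 - b = -492 - 0 = -492 + 0 = -492$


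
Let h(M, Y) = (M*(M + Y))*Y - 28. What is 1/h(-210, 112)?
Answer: 1/2304932 ≈ 4.3385e-7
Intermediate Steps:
h(M, Y) = -28 + M*Y*(M + Y) (h(M, Y) = M*Y*(M + Y) - 28 = -28 + M*Y*(M + Y))
1/h(-210, 112) = 1/(-28 - 210*112² + 112*(-210)²) = 1/(-28 - 210*12544 + 112*44100) = 1/(-28 - 2634240 + 4939200) = 1/2304932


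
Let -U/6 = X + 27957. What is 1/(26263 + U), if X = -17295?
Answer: -1/37709 ≈ -2.6519e-5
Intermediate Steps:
U = -63972 (U = -6*(-17295 + 27957) = -6*10662 = -63972)
1/(26263 + U) = 1/(26263 - 63972) = 1/(-37709) = -1/37709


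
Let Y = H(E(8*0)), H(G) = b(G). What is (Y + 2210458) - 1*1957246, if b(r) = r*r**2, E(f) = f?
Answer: 253212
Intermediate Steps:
b(r) = r**3
H(G) = G**3
Y = 0 (Y = (8*0)**3 = 0**3 = 0)
(Y + 2210458) - 1*1957246 = (0 + 2210458) - 1*1957246 = 2210458 - 1957246 = 253212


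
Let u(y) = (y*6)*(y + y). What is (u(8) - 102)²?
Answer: 443556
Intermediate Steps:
u(y) = 12*y² (u(y) = (6*y)*(2*y) = 12*y²)
(u(8) - 102)² = (12*8² - 102)² = (12*64 - 102)² = (768 - 102)² = 666² = 443556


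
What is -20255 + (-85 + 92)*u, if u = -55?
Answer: -20640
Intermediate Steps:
-20255 + (-85 + 92)*u = -20255 + (-85 + 92)*(-55) = -20255 + 7*(-55) = -20255 - 385 = -20640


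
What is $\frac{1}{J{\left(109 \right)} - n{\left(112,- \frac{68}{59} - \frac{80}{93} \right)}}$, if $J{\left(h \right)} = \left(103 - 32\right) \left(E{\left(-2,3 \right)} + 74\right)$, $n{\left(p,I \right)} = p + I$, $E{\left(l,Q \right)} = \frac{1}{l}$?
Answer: $\frac{10974}{56060819} \approx 0.00019575$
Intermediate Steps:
$n{\left(p,I \right)} = I + p$
$J{\left(h \right)} = \frac{10437}{2}$ ($J{\left(h \right)} = \left(103 - 32\right) \left(\frac{1}{-2} + 74\right) = 71 \left(- \frac{1}{2} + 74\right) = 71 \cdot \frac{147}{2} = \frac{10437}{2}$)
$\frac{1}{J{\left(109 \right)} - n{\left(112,- \frac{68}{59} - \frac{80}{93} \right)}} = \frac{1}{\frac{10437}{2} - \left(\left(- \frac{68}{59} - \frac{80}{93}\right) + 112\right)} = \frac{1}{\frac{10437}{2} - \left(- \frac{11044}{5487} + 112\right)} = \frac{1}{\frac{10437}{2} - \frac{603500}{5487}} = \frac{1}{\frac{56060819}{10974}} = \frac{10974}{56060819}$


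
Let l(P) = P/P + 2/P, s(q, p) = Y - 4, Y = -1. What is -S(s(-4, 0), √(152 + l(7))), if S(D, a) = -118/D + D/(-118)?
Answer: -13949/590 ≈ -23.642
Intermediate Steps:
s(q, p) = -5 (s(q, p) = -1 - 4 = -5)
l(P) = 1 + 2/P
S(D, a) = -118/D - D/118 (S(D, a) = -118/D + D*(-1/118) = -118/D - D/118)
-S(s(-4, 0), √(152 + l(7))) = -(-118/(-5) - 1/118*(-5)) = -(-118*(-⅕) + 5/118) = -(118/5 + 5/118) = -1*13949/590 = -13949/590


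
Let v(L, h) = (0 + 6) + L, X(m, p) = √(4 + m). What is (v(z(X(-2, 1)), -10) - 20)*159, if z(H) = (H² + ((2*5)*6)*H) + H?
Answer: -1908 + 9699*√2 ≈ 11808.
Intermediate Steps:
z(H) = H² + 61*H (z(H) = (H² + (10*6)*H) + H = (H² + 60*H) + H = H² + 61*H)
v(L, h) = 6 + L
(v(z(X(-2, 1)), -10) - 20)*159 = ((6 + √(4 - 2)*(61 + √(4 - 2))) - 20)*159 = ((6 + √2*(61 + √2)) - 20)*159 = (-14 + √2*(61 + √2))*159 = -2226 + 159*√2*(61 + √2)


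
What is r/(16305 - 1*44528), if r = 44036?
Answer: -44036/28223 ≈ -1.5603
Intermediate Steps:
r/(16305 - 1*44528) = 44036/(16305 - 1*44528) = 44036/(16305 - 44528) = 44036/(-28223) = 44036*(-1/28223) = -44036/28223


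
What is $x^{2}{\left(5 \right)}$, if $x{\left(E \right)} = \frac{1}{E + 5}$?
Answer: $\frac{1}{100} \approx 0.01$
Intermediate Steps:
$x{\left(E \right)} = \frac{1}{5 + E}$
$x^{2}{\left(5 \right)} = \left(\frac{1}{5 + 5}\right)^{2} = \left(\frac{1}{10}\right)^{2} = \frac{1}{100}$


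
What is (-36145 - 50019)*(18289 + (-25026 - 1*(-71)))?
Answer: 574369224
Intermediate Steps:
(-36145 - 50019)*(18289 + (-25026 - 1*(-71))) = -86164*(18289 + (-25026 + 71)) = -86164*(18289 - 24955) = -86164*(-6666) = 574369224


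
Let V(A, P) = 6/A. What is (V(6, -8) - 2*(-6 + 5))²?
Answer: 9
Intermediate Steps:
(V(6, -8) - 2*(-6 + 5))² = (6/6 - 2*(-6 + 5))² = (6*(⅙) - 2*(-1))² = (1 + 2)² = 3² = 9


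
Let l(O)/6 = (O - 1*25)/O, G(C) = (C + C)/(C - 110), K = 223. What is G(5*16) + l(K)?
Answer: -4/669 ≈ -0.0059791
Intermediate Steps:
G(C) = 2*C/(-110 + C) (G(C) = (2*C)/(-110 + C) = 2*C/(-110 + C))
l(O) = 6*(-25 + O)/O (l(O) = 6*((O - 1*25)/O) = 6*((O - 25)/O) = 6*((-25 + O)/O) = 6*(-25 + O)/O)
G(5*16) + l(K) = 2*(5*16)/(-110 + 5*16) + (6 - 150/223) = 2*80/(-110 + 80) + (6 - 150*1/223) = 2*80/(-30) + (6 - 150/223) = 2*80*(-1/30) + 1188/223 = -16/3 + 1188/223 = -4/669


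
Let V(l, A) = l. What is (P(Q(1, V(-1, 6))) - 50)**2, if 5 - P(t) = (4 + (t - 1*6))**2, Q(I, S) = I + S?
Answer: 2401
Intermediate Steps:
P(t) = 5 - (-2 + t)**2 (P(t) = 5 - (4 + (t - 1*6))**2 = 5 - (4 + (t - 6))**2 = 5 - (4 + (-6 + t))**2 = 5 - (-2 + t)**2)
(P(Q(1, V(-1, 6))) - 50)**2 = ((5 - (-2 + (1 - 1))**2) - 50)**2 = ((5 - (-2 + 0)**2) - 50)**2 = ((5 - 1*(-2)**2) - 50)**2 = ((5 - 1*4) - 50)**2 = ((5 - 4) - 50)**2 = (1 - 50)**2 = (-49)**2 = 2401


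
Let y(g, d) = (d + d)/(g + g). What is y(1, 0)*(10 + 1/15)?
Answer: 0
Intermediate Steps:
y(g, d) = d/g (y(g, d) = (2*d)/((2*g)) = (2*d)*(1/(2*g)) = d/g)
y(1, 0)*(10 + 1/15) = (0/1)*(10 + 1/15) = (0*1)*(10 + 1/15) = 0*(151/15) = 0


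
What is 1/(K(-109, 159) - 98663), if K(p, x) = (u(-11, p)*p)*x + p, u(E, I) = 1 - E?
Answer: -1/306744 ≈ -3.2600e-6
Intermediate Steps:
K(p, x) = p + 12*p*x (K(p, x) = ((1 - 1*(-11))*p)*x + p = ((1 + 11)*p)*x + p = (12*p)*x + p = 12*p*x + p = p + 12*p*x)
1/(K(-109, 159) - 98663) = 1/(-109*(1 + 12*159) - 98663) = 1/(-109*(1 + 1908) - 98663) = 1/(-109*1909 - 98663) = 1/(-208081 - 98663) = 1/(-306744) = -1/306744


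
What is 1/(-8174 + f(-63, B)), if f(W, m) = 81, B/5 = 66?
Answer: -1/8093 ≈ -0.00012356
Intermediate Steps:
B = 330 (B = 5*66 = 330)
1/(-8174 + f(-63, B)) = 1/(-8174 + 81) = 1/(-8093) = -1/8093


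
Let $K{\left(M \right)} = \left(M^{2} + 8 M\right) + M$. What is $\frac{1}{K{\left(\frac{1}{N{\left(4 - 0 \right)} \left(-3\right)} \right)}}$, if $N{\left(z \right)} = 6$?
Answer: $- \frac{324}{161} \approx -2.0124$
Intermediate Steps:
$K{\left(M \right)} = M^{2} + 9 M$
$\frac{1}{K{\left(\frac{1}{N{\left(4 - 0 \right)} \left(-3\right)} \right)}} = \frac{1}{\frac{1}{6 \left(-3\right)} \left(9 + \frac{1}{6 \left(-3\right)}\right)} = \frac{1}{\frac{1}{-18} \left(9 + \frac{1}{-18}\right)} = \frac{1}{\left(- \frac{1}{18}\right) \left(9 - \frac{1}{18}\right)} = \frac{1}{\left(- \frac{1}{18}\right) \frac{161}{18}} = \frac{1}{- \frac{161}{324}} = - \frac{324}{161}$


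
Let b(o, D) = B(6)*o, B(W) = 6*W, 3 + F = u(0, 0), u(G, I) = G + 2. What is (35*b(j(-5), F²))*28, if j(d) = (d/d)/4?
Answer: 8820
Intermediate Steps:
u(G, I) = 2 + G
F = -1 (F = -3 + (2 + 0) = -3 + 2 = -1)
j(d) = ¼ (j(d) = 1*(¼) = ¼)
b(o, D) = 36*o (b(o, D) = (6*6)*o = 36*o)
(35*b(j(-5), F²))*28 = (35*(36*(¼)))*28 = (35*9)*28 = 315*28 = 8820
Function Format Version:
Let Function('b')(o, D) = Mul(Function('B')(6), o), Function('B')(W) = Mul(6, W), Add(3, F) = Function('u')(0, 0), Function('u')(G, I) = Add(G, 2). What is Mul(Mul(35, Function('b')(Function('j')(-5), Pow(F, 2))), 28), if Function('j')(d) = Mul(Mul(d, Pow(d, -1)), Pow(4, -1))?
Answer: 8820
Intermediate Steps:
Function('u')(G, I) = Add(2, G)
F = -1 (F = Add(-3, Add(2, 0)) = Add(-3, 2) = -1)
Function('j')(d) = Rational(1, 4) (Function('j')(d) = Mul(1, Rational(1, 4)) = Rational(1, 4))
Function('b')(o, D) = Mul(36, o) (Function('b')(o, D) = Mul(Mul(6, 6), o) = Mul(36, o))
Mul(Mul(35, Function('b')(Function('j')(-5), Pow(F, 2))), 28) = Mul(Mul(35, Mul(36, Rational(1, 4))), 28) = Mul(Mul(35, 9), 28) = Mul(315, 28) = 8820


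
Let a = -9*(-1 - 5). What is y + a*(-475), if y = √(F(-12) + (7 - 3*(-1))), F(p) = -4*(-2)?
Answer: -25650 + 3*√2 ≈ -25646.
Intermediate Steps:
a = 54 (a = -9*(-6) = 54)
F(p) = 8
y = 3*√2 (y = √(8 + (7 - 3*(-1))) = √(8 + (7 + 3)) = √(8 + 10) = √18 = 3*√2 ≈ 4.2426)
y + a*(-475) = 3*√2 + 54*(-475) = 3*√2 - 25650 = -25650 + 3*√2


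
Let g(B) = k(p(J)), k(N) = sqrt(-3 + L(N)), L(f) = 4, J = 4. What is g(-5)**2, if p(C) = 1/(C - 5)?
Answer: 1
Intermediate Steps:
p(C) = 1/(-5 + C)
k(N) = 1 (k(N) = sqrt(-3 + 4) = sqrt(1) = 1)
g(B) = 1
g(-5)**2 = 1**2 = 1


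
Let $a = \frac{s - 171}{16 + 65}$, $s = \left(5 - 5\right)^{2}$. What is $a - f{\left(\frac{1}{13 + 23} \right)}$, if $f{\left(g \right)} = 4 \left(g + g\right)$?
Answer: $- \frac{7}{3} \approx -2.3333$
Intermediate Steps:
$f{\left(g \right)} = 8 g$ ($f{\left(g \right)} = 4 \cdot 2 g = 8 g$)
$s = 0$ ($s = 0^{2} = 0$)
$a = - \frac{19}{9}$ ($a = \frac{0 - 171}{16 + 65} = - \frac{171}{81} = \left(-171\right) \frac{1}{81} = - \frac{19}{9} \approx -2.1111$)
$a - f{\left(\frac{1}{13 + 23} \right)} = - \frac{19}{9} - \frac{8}{13 + 23} = - \frac{19}{9} - \frac{8}{36} = - \frac{19}{9} - 8 \cdot \frac{1}{36} = - \frac{19}{9} - \frac{2}{9} = - \frac{7}{3}$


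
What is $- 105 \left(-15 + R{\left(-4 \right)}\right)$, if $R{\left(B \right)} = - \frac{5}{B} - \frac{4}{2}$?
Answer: $\frac{6615}{4} \approx 1653.8$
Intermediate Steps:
$R{\left(B \right)} = -2 - \frac{5}{B}$ ($R{\left(B \right)} = - \frac{5}{B} - 2 = -2 - \frac{5}{B}$)
$- 105 \left(-15 + R{\left(-4 \right)}\right) = - 105 \left(-15 - \left(2 + \frac{5}{-4}\right)\right) = - 105 \left(-15 - \frac{3}{4}\right) = \left(-105\right) \left(- \frac{63}{4}\right) = \frac{6615}{4}$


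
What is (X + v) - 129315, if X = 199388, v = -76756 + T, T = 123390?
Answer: 116707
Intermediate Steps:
v = 46634 (v = -76756 + 123390 = 46634)
(X + v) - 129315 = (199388 + 46634) - 129315 = 246022 - 129315 = 116707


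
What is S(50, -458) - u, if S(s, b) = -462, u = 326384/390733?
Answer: -180845030/390733 ≈ -462.84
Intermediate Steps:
u = 326384/390733 (u = 326384*(1/390733) = 326384/390733 ≈ 0.83531)
S(50, -458) - u = -462 - 1*326384/390733 = -462 - 326384/390733 = -180845030/390733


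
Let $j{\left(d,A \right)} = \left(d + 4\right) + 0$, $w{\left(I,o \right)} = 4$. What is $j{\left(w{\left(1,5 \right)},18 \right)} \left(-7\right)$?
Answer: $-56$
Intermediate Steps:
$j{\left(d,A \right)} = 4 + d$ ($j{\left(d,A \right)} = \left(4 + d\right) + 0 = 4 + d$)
$j{\left(w{\left(1,5 \right)},18 \right)} \left(-7\right) = \left(4 + 4\right) \left(-7\right) = 8 \left(-7\right) = -56$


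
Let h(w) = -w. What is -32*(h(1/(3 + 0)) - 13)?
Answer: 1280/3 ≈ 426.67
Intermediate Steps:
-32*(h(1/(3 + 0)) - 13) = -32*(-1/(3 + 0) - 13) = -32*(-1/3 - 13) = -32*(-1*⅓ - 13) = -32*(-⅓ - 13) = -32*(-40/3) = 1280/3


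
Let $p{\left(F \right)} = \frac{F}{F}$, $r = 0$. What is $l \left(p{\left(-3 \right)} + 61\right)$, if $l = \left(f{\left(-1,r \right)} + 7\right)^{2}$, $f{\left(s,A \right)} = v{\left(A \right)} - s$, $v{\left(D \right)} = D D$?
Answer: $3968$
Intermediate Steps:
$v{\left(D \right)} = D^{2}$
$p{\left(F \right)} = 1$
$f{\left(s,A \right)} = A^{2} - s$
$l = 64$ ($l = \left(\left(0^{2} - -1\right) + 7\right)^{2} = \left(\left(0 + 1\right) + 7\right)^{2} = \left(1 + 7\right)^{2} = 8^{2} = 64$)
$l \left(p{\left(-3 \right)} + 61\right) = 64 \left(1 + 61\right) = 64 \cdot 62 = 3968$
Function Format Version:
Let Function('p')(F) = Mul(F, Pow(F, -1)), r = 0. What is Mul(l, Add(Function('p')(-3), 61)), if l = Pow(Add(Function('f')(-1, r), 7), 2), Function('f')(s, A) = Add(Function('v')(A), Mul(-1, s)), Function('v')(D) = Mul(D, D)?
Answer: 3968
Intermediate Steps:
Function('v')(D) = Pow(D, 2)
Function('p')(F) = 1
Function('f')(s, A) = Add(Pow(A, 2), Mul(-1, s))
l = 64 (l = Pow(Add(Add(Pow(0, 2), Mul(-1, -1)), 7), 2) = Pow(Add(Add(0, 1), 7), 2) = Pow(Add(1, 7), 2) = Pow(8, 2) = 64)
Mul(l, Add(Function('p')(-3), 61)) = Mul(64, Add(1, 61)) = Mul(64, 62) = 3968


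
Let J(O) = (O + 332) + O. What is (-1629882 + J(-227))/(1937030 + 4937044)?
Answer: -815002/3437037 ≈ -0.23712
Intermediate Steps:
J(O) = 332 + 2*O (J(O) = (332 + O) + O = 332 + 2*O)
(-1629882 + J(-227))/(1937030 + 4937044) = (-1629882 + (332 + 2*(-227)))/(1937030 + 4937044) = (-1629882 + (332 - 454))/6874074 = (-1629882 - 122)*(1/6874074) = -1630004*1/6874074 = -815002/3437037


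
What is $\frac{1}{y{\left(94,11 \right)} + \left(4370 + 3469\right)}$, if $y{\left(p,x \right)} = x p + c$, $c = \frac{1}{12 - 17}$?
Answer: $\frac{5}{44364} \approx 0.0001127$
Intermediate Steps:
$c = - \frac{1}{5}$ ($c = \frac{1}{-5} = - \frac{1}{5} \approx -0.2$)
$y{\left(p,x \right)} = - \frac{1}{5} + p x$ ($y{\left(p,x \right)} = x p - \frac{1}{5} = p x - \frac{1}{5} = - \frac{1}{5} + p x$)
$\frac{1}{y{\left(94,11 \right)} + \left(4370 + 3469\right)} = \frac{1}{\left(- \frac{1}{5} + 94 \cdot 11\right) + \left(4370 + 3469\right)} = \frac{1}{\left(- \frac{1}{5} + 1034\right) + 7839} = \frac{1}{\frac{5169}{5} + 7839} = \frac{1}{\frac{44364}{5}} = \frac{5}{44364}$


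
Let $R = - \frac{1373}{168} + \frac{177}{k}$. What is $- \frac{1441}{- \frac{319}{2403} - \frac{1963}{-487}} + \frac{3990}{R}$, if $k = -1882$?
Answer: $- \frac{5081231277763281}{5961554870696} \approx -852.33$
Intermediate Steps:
$R = - \frac{1306861}{158088}$ ($R = - \frac{1373}{168} + \frac{177}{-1882} = \left(-1373\right) \frac{1}{168} + 177 \left(- \frac{1}{1882}\right) = - \frac{1373}{168} - \frac{177}{1882} = - \frac{1306861}{158088} \approx -8.2667$)
$- \frac{1441}{- \frac{319}{2403} - \frac{1963}{-487}} + \frac{3990}{R} = - \frac{1441}{- \frac{319}{2403} - \frac{1963}{-487}} + \frac{3990}{- \frac{1306861}{158088}} = - \frac{1441}{\left(-319\right) \frac{1}{2403} - - \frac{1963}{487}} + 3990 \left(- \frac{158088}{1306861}\right) = - \frac{1441}{- \frac{319}{2403} + \frac{1963}{487}} - \frac{630771120}{1306861} = - \frac{1441}{\frac{4561736}{1170261}} - \frac{630771120}{1306861} = \left(-1441\right) \frac{1170261}{4561736} - \frac{630771120}{1306861} = - \frac{1686346101}{4561736} - \frac{630771120}{1306861} = - \frac{5081231277763281}{5961554870696}$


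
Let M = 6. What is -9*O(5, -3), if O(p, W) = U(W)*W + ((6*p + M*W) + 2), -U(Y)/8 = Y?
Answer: 522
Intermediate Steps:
U(Y) = -8*Y
O(p, W) = 2 - 8*W² + 6*W + 6*p (O(p, W) = (-8*W)*W + ((6*p + 6*W) + 2) = -8*W² + ((6*W + 6*p) + 2) = -8*W² + (2 + 6*W + 6*p) = 2 - 8*W² + 6*W + 6*p)
-9*O(5, -3) = -9*(2 - 8*(-3)² + 6*(-3) + 6*5) = -9*(2 - 8*9 - 18 + 30) = -9*(2 - 72 - 18 + 30) = -9*(-58) = 522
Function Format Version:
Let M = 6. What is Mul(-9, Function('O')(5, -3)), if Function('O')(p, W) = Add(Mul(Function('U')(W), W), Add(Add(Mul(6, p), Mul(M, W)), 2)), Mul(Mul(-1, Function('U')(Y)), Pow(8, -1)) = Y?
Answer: 522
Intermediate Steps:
Function('U')(Y) = Mul(-8, Y)
Function('O')(p, W) = Add(2, Mul(-8, Pow(W, 2)), Mul(6, W), Mul(6, p)) (Function('O')(p, W) = Add(Mul(Mul(-8, W), W), Add(Add(Mul(6, p), Mul(6, W)), 2)) = Add(Mul(-8, Pow(W, 2)), Add(Add(Mul(6, W), Mul(6, p)), 2)) = Add(Mul(-8, Pow(W, 2)), Add(2, Mul(6, W), Mul(6, p))) = Add(2, Mul(-8, Pow(W, 2)), Mul(6, W), Mul(6, p)))
Mul(-9, Function('O')(5, -3)) = Mul(-9, Add(2, Mul(-8, Pow(-3, 2)), Mul(6, -3), Mul(6, 5))) = Mul(-9, Add(2, Mul(-8, 9), -18, 30)) = Mul(-9, Add(2, -72, -18, 30)) = Mul(-9, -58) = 522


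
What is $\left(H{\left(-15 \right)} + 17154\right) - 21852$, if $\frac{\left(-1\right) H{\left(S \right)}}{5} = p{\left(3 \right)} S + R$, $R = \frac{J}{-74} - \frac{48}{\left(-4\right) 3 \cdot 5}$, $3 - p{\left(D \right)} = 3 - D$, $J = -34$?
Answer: $- \frac{165734}{37} \approx -4479.3$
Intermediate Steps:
$p{\left(D \right)} = D$ ($p{\left(D \right)} = 3 - \left(3 - D\right) = 3 + \left(-3 + D\right) = D$)
$R = \frac{233}{185}$ ($R = - \frac{34}{-74} - \frac{48}{\left(-4\right) 3 \cdot 5} = \left(-34\right) \left(- \frac{1}{74}\right) - \frac{48}{\left(-12\right) 5} = \frac{17}{37} - \frac{48}{-60} = \frac{17}{37} - - \frac{4}{5} = \frac{17}{37} + \frac{4}{5} = \frac{233}{185} \approx 1.2595$)
$H{\left(S \right)} = - \frac{233}{37} - 15 S$ ($H{\left(S \right)} = - 5 \left(3 S + \frac{233}{185}\right) = - 5 \left(\frac{233}{185} + 3 S\right) = - \frac{233}{37} - 15 S$)
$\left(H{\left(-15 \right)} + 17154\right) - 21852 = \left(\left(- \frac{233}{37} - -225\right) + 17154\right) - 21852 = \left(\left(- \frac{233}{37} + 225\right) + 17154\right) - 21852 = \left(\frac{8092}{37} + 17154\right) - 21852 = \frac{642790}{37} - 21852 = - \frac{165734}{37}$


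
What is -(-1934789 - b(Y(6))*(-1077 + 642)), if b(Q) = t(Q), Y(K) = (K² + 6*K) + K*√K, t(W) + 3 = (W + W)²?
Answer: -7459906 - 1503360*√6 ≈ -1.1142e+7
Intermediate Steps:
t(W) = -3 + 4*W² (t(W) = -3 + (W + W)² = -3 + (2*W)² = -3 + 4*W²)
Y(K) = K² + K^(3/2) + 6*K (Y(K) = (K² + 6*K) + K^(3/2) = K² + K^(3/2) + 6*K)
b(Q) = -3 + 4*Q²
-(-1934789 - b(Y(6))*(-1077 + 642)) = -(-1934789 - (-3 + 4*(6² + 6^(3/2) + 6*6)²)*(-1077 + 642)) = -(-1934789 - (-3 + 4*(36 + 6*√6 + 36)²)*(-435)) = -(-1934789 - (-3 + 4*(72 + 6*√6)²)*(-435)) = -(-1934789 - (1305 - 1740*(72 + 6*√6)²)) = -(-1934789 + (-1305 + 1740*(72 + 6*√6)²)) = -(-1936094 + 1740*(72 + 6*√6)²) = 1936094 - 1740*(72 + 6*√6)²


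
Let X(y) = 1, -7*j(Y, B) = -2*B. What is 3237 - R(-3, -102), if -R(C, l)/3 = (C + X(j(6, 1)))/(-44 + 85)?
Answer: 132711/41 ≈ 3236.9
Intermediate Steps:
j(Y, B) = 2*B/7 (j(Y, B) = -(-2)*B/7 = 2*B/7)
R(C, l) = -3/41 - 3*C/41 (R(C, l) = -3*(C + 1)/(-44 + 85) = -3*(1 + C)/41 = -3*(1/41 + C/41) = -3/41 - 3*C/41)
3237 - R(-3, -102) = 3237 - (-3/41 - 3/41*(-3)) = 3237 - (-3/41 + 9/41) = 3237 - 1*6/41 = 3237 - 6/41 = 132711/41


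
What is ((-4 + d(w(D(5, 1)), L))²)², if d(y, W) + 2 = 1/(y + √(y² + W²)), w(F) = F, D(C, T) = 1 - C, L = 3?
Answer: 625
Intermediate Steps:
d(y, W) = -2 + 1/(y + √(W² + y²)) (d(y, W) = -2 + 1/(y + √(y² + W²)) = -2 + 1/(y + √(W² + y²)))
((-4 + d(w(D(5, 1)), L))²)² = ((-4 + (1 - 2*(1 - 1*5) - 2*√(3² + (1 - 1*5)²))/((1 - 1*5) + √(3² + (1 - 1*5)²)))²)² = ((-4 + (1 - 2*(1 - 5) - 2*√(9 + (1 - 5)²))/((1 - 5) + √(9 + (1 - 5)²)))²)² = ((-4 + (1 - 2*(-4) - 2*√(9 + (-4)²))/(-4 + √(9 + (-4)²)))²)² = ((-4 + (1 + 8 - 2*√(9 + 16))/(-4 + √(9 + 16)))²)² = ((-4 + (1 + 8 - 2*√25)/(-4 + √25))²)² = ((-4 + (1 + 8 - 2*5)/(-4 + 5))²)² = ((-4 + (1 + 8 - 10)/1)²)² = ((-4 + 1*(-1))²)² = ((-4 - 1)²)² = ((-5)²)² = 25² = 625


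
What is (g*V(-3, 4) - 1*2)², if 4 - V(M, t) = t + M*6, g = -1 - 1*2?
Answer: 3136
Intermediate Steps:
g = -3 (g = -1 - 2 = -3)
V(M, t) = 4 - t - 6*M (V(M, t) = 4 - (t + M*6) = 4 - (t + 6*M) = 4 + (-t - 6*M) = 4 - t - 6*M)
(g*V(-3, 4) - 1*2)² = (-3*(4 - 1*4 - 6*(-3)) - 1*2)² = (-3*(4 - 4 + 18) - 2)² = (-3*18 - 2)² = (-54 - 2)² = (-56)² = 3136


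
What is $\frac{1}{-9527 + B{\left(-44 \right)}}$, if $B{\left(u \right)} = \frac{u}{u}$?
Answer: $- \frac{1}{9526} \approx -0.00010498$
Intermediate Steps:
$B{\left(u \right)} = 1$
$\frac{1}{-9527 + B{\left(-44 \right)}} = \frac{1}{-9527 + 1} = \frac{1}{-9526} = - \frac{1}{9526}$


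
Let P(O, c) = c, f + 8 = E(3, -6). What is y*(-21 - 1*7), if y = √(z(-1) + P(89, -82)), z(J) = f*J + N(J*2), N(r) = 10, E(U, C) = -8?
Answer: -56*I*√14 ≈ -209.53*I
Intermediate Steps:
f = -16 (f = -8 - 8 = -16)
z(J) = 10 - 16*J (z(J) = -16*J + 10 = 10 - 16*J)
y = 2*I*√14 (y = √((10 - 16*(-1)) - 82) = √((10 + 16) - 82) = √(26 - 82) = √(-56) = 2*I*√14 ≈ 7.4833*I)
y*(-21 - 1*7) = (2*I*√14)*(-21 - 1*7) = (2*I*√14)*(-21 - 7) = (2*I*√14)*(-28) = -56*I*√14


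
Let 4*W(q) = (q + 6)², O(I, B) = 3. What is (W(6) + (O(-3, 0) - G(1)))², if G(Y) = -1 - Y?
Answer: 1681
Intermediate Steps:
W(q) = (6 + q)²/4 (W(q) = (q + 6)²/4 = (6 + q)²/4)
(W(6) + (O(-3, 0) - G(1)))² = ((6 + 6)²/4 + (3 - (-1 - 1*1)))² = ((¼)*12² + (3 - (-1 - 1)))² = ((¼)*144 + (3 - 1*(-2)))² = (36 + (3 + 2))² = (36 + 5)² = 41² = 1681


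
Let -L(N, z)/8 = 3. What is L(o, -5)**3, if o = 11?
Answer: -13824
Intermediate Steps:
L(N, z) = -24 (L(N, z) = -8*3 = -24)
L(o, -5)**3 = (-24)**3 = -13824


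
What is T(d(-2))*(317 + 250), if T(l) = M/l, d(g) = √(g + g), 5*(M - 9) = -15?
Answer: -1701*I ≈ -1701.0*I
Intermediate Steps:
M = 6 (M = 9 + (⅕)*(-15) = 9 - 3 = 6)
d(g) = √2*√g (d(g) = √(2*g) = √2*√g)
T(l) = 6/l
T(d(-2))*(317 + 250) = (6/((√2*√(-2))))*(317 + 250) = (6/((√2*(I*√2))))*567 = (6/((2*I)))*567 = (6*(-I/2))*567 = -3*I*567 = -1701*I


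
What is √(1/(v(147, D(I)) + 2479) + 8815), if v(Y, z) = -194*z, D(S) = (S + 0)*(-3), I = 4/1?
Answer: √203690404742/4807 ≈ 93.888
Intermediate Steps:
I = 4 (I = 4*1 = 4)
D(S) = -3*S (D(S) = S*(-3) = -3*S)
√(1/(v(147, D(I)) + 2479) + 8815) = √(1/(-(-582)*4 + 2479) + 8815) = √(1/(-194*(-12) + 2479) + 8815) = √(1/(2328 + 2479) + 8815) = √(1/4807 + 8815) = √(42373706/4807) = √203690404742/4807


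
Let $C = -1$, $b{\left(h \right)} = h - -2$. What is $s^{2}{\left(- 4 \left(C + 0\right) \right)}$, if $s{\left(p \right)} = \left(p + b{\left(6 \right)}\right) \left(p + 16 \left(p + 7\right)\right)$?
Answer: $4665600$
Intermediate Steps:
$b{\left(h \right)} = 2 + h$ ($b{\left(h \right)} = h + 2 = 2 + h$)
$s{\left(p \right)} = \left(8 + p\right) \left(112 + 17 p\right)$ ($s{\left(p \right)} = \left(p + \left(2 + 6\right)\right) \left(p + 16 \left(p + 7\right)\right) = \left(p + 8\right) \left(p + 16 \left(7 + p\right)\right) = \left(8 + p\right) \left(p + \left(112 + 16 p\right)\right) = \left(8 + p\right) \left(112 + 17 p\right)$)
$s^{2}{\left(- 4 \left(C + 0\right) \right)} = \left(896 + 17 \left(- 4 \left(-1 + 0\right)\right)^{2} + 248 \left(- 4 \left(-1 + 0\right)\right)\right)^{2} = \left(896 + 17 \left(\left(-4\right) \left(-1\right)\right)^{2} + 248 \left(\left(-4\right) \left(-1\right)\right)\right)^{2} = \left(896 + 17 \cdot 4^{2} + 248 \cdot 4\right)^{2} = \left(896 + 17 \cdot 16 + 992\right)^{2} = \left(896 + 272 + 992\right)^{2} = 2160^{2} = 4665600$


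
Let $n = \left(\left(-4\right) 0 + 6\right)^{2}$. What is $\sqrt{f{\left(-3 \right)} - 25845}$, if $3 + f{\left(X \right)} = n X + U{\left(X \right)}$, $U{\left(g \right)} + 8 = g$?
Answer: $i \sqrt{25967} \approx 161.14 i$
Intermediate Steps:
$U{\left(g \right)} = -8 + g$
$n = 36$ ($n = \left(0 + 6\right)^{2} = 6^{2} = 36$)
$f{\left(X \right)} = -11 + 37 X$ ($f{\left(X \right)} = -3 + \left(36 X + \left(-8 + X\right)\right) = -3 + \left(-8 + 37 X\right) = -11 + 37 X$)
$\sqrt{f{\left(-3 \right)} - 25845} = \sqrt{\left(-11 + 37 \left(-3\right)\right) - 25845} = \sqrt{\left(-11 - 111\right) - 25845} = \sqrt{-122 - 25845} = \sqrt{-25967} = i \sqrt{25967}$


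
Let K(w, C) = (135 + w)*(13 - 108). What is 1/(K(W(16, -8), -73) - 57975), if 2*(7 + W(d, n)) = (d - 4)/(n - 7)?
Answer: -1/70097 ≈ -1.4266e-5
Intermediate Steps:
W(d, n) = -7 + (-4 + d)/(2*(-7 + n)) (W(d, n) = -7 + ((d - 4)/(n - 7))/2 = -7 + ((-4 + d)/(-7 + n))/2 = -7 + (-4 + d)/(2*(-7 + n)))
K(w, C) = -12825 - 95*w (K(w, C) = (135 + w)*(-95) = -12825 - 95*w)
1/(K(W(16, -8), -73) - 57975) = 1/((-12825 - 95*(94 + 16 - 14*(-8))/(2*(-7 - 8))) - 57975) = 1/((-12825 - 95*(94 + 16 + 112)/(2*(-15))) - 57975) = 1/((-12825 - 95*(-1)*222/(2*15)) - 57975) = 1/((-12825 - 95*(-37/5)) - 57975) = 1/((-12825 + 703) - 57975) = 1/(-12122 - 57975) = 1/(-70097) = -1/70097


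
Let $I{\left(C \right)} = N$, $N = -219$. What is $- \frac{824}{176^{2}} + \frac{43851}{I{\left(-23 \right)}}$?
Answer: $- \frac{56604543}{282656} \approx -200.26$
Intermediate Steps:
$I{\left(C \right)} = -219$
$- \frac{824}{176^{2}} + \frac{43851}{I{\left(-23 \right)}} = - \frac{824}{176^{2}} + \frac{43851}{-219} = - \frac{824}{30976} + 43851 \left(- \frac{1}{219}\right) = \left(-824\right) \frac{1}{30976} - \frac{14617}{73} = - \frac{103}{3872} - \frac{14617}{73} = - \frac{56604543}{282656}$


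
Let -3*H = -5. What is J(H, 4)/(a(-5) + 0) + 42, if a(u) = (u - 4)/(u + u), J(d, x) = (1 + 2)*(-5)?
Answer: 76/3 ≈ 25.333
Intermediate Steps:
H = 5/3 (H = -⅓*(-5) = 5/3 ≈ 1.6667)
J(d, x) = -15 (J(d, x) = 3*(-5) = -15)
a(u) = (-4 + u)/(2*u) (a(u) = (-4 + u)/((2*u)) = (-4 + u)*(1/(2*u)) = (-4 + u)/(2*u))
J(H, 4)/(a(-5) + 0) + 42 = -15/((½)*(-4 - 5)/(-5) + 0) + 42 = -15/((½)*(-⅕)*(-9) + 0) + 42 = -15/(9/10 + 0) + 42 = -15/9/10 + 42 = -15*10/9 + 42 = -50/3 + 42 = 76/3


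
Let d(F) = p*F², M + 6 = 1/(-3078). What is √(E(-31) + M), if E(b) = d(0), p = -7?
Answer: I*√701822/342 ≈ 2.4496*I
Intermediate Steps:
M = -18469/3078 (M = -6 + 1/(-3078) = -6 - 1/3078 = -18469/3078 ≈ -6.0003)
d(F) = -7*F²
E(b) = 0 (E(b) = -7*0² = -7*0 = 0)
√(E(-31) + M) = √(0 - 18469/3078) = √(-18469/3078) = I*√701822/342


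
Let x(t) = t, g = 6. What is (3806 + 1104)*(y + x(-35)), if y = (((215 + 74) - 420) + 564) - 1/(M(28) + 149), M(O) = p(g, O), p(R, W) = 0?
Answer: 291167910/149 ≈ 1.9541e+6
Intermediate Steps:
M(O) = 0
y = 64516/149 (y = (((215 + 74) - 420) + 564) - 1/(0 + 149) = ((289 - 420) + 564) - 1/149 = (-131 + 564) - 1*1/149 = 433 - 1/149 = 64516/149 ≈ 432.99)
(3806 + 1104)*(y + x(-35)) = (3806 + 1104)*(64516/149 - 35) = 4910*(59301/149) = 291167910/149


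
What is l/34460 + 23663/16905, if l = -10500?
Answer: 31896224/29127315 ≈ 1.0951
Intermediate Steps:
l/34460 + 23663/16905 = -10500/34460 + 23663/16905 = -10500*1/34460 + 23663*(1/16905) = -525/1723 + 23663/16905 = 31896224/29127315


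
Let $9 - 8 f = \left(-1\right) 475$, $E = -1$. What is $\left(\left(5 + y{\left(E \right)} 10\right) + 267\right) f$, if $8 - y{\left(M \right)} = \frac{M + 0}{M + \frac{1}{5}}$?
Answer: $\frac{82159}{4} \approx 20540.0$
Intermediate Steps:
$y{\left(M \right)} = 8 - \frac{M}{\frac{1}{5} + M}$ ($y{\left(M \right)} = 8 - \frac{M + 0}{M + \frac{1}{5}} = 8 - \frac{M}{M + \frac{1}{5}} = 8 - \frac{M}{\frac{1}{5} + M}$)
$f = \frac{121}{2}$ ($f = \frac{9}{8} - \frac{\left(-1\right) 475}{8} = \frac{9}{8} - - \frac{475}{8} = \frac{9}{8} + \frac{475}{8} = \frac{121}{2} \approx 60.5$)
$\left(\left(5 + y{\left(E \right)} 10\right) + 267\right) f = \left(\left(5 + \frac{8 + 35 \left(-1\right)}{1 + 5 \left(-1\right)} 10\right) + 267\right) \frac{121}{2} = \left(\left(5 + \frac{8 - 35}{1 - 5} \cdot 10\right) + 267\right) \frac{121}{2} = \left(\left(5 + \frac{1}{-4} \left(-27\right) 10\right) + 267\right) \frac{121}{2} = \left(\left(5 + \left(- \frac{1}{4}\right) \left(-27\right) 10\right) + 267\right) \frac{121}{2} = \left(\left(5 + \frac{27}{4} \cdot 10\right) + 267\right) \frac{121}{2} = \left(\left(5 + \frac{135}{2}\right) + 267\right) \frac{121}{2} = \left(\frac{145}{2} + 267\right) \frac{121}{2} = \frac{679}{2} \cdot \frac{121}{2} = \frac{82159}{4}$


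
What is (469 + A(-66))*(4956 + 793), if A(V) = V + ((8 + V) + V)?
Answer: 1603971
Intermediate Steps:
A(V) = 8 + 3*V (A(V) = V + (8 + 2*V) = 8 + 3*V)
(469 + A(-66))*(4956 + 793) = (469 + (8 + 3*(-66)))*(4956 + 793) = (469 + (8 - 198))*5749 = (469 - 190)*5749 = 279*5749 = 1603971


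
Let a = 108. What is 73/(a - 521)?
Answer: -73/413 ≈ -0.17676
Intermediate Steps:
73/(a - 521) = 73/(108 - 521) = 73/(-413) = -1/413*73 = -73/413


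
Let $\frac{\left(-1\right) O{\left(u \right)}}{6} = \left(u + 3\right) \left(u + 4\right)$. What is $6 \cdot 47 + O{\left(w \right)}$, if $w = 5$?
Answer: $-150$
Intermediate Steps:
$O{\left(u \right)} = - 6 \left(3 + u\right) \left(4 + u\right)$ ($O{\left(u \right)} = - 6 \left(u + 3\right) \left(u + 4\right) = - 6 \left(3 + u\right) \left(4 + u\right)$)
$6 \cdot 47 + O{\left(w \right)} = 6 \cdot 47 - \left(282 + 150\right) = 282 - 432 = -150$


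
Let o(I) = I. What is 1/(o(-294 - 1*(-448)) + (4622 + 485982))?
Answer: 1/490758 ≈ 2.0377e-6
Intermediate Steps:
1/(o(-294 - 1*(-448)) + (4622 + 485982)) = 1/((-294 - 1*(-448)) + (4622 + 485982)) = 1/((-294 + 448) + 490604) = 1/(154 + 490604) = 1/490758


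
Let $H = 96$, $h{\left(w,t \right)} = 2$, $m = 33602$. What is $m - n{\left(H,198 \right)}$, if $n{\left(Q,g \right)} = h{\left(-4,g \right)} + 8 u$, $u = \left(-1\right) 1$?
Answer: $33608$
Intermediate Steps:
$u = -1$
$n{\left(Q,g \right)} = -6$ ($n{\left(Q,g \right)} = 2 + 8 \left(-1\right) = 2 - 8 = -6$)
$m - n{\left(H,198 \right)} = 33602 - -6 = 33602 + 6 = 33608$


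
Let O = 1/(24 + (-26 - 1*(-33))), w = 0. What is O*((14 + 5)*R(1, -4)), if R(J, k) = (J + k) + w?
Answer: -57/31 ≈ -1.8387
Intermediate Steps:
R(J, k) = J + k (R(J, k) = (J + k) + 0 = J + k)
O = 1/31 (O = 1/(24 + (-26 + 33)) = 1/(24 + 7) = 1/31 ≈ 0.032258)
O*((14 + 5)*R(1, -4)) = ((14 + 5)*(1 - 4))/31 = (19*(-3))/31 = (1/31)*(-57) = -57/31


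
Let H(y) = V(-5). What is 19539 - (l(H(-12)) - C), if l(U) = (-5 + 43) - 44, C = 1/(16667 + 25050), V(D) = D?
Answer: 815358766/41717 ≈ 19545.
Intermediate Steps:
H(y) = -5
C = 1/41717 ≈ 2.3971e-5
l(U) = -6 (l(U) = 38 - 44 = -6)
19539 - (l(H(-12)) - C) = 19539 - (-6 - 1*1/41717) = 19539 - (-6 - 1/41717) = 19539 - 1*(-250303/41717) = 19539 + 250303/41717 = 815358766/41717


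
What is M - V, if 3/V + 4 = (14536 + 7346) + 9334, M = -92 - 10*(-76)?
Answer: 6949871/10404 ≈ 668.00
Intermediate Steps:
M = 668 (M = -92 + 760 = 668)
V = 1/10404 (V = 3/(-4 + ((14536 + 7346) + 9334)) = 3/(-4 + (21882 + 9334)) = 3/(-4 + 31216) = 3/31212 = 3*(1/31212) = 1/10404 ≈ 9.6117e-5)
M - V = 668 - 1*1/10404 = 668 - 1/10404 = 6949871/10404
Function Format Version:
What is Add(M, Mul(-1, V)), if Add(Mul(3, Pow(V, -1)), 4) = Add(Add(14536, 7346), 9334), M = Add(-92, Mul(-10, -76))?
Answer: Rational(6949871, 10404) ≈ 668.00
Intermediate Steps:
M = 668 (M = Add(-92, 760) = 668)
V = Rational(1, 10404) (V = Mul(3, Pow(Add(-4, Add(Add(14536, 7346), 9334)), -1)) = Mul(3, Pow(Add(-4, Add(21882, 9334)), -1)) = Mul(3, Pow(Add(-4, 31216), -1)) = Mul(3, Pow(31212, -1)) = Mul(3, Rational(1, 31212)) = Rational(1, 10404) ≈ 9.6117e-5)
Add(M, Mul(-1, V)) = Add(668, Mul(-1, Rational(1, 10404))) = Add(668, Rational(-1, 10404)) = Rational(6949871, 10404)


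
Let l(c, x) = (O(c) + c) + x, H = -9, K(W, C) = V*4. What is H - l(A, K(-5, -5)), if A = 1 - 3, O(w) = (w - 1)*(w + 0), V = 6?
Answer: -37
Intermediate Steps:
K(W, C) = 24 (K(W, C) = 6*4 = 24)
O(w) = w*(-1 + w) (O(w) = (-1 + w)*w = w*(-1 + w))
A = -2
l(c, x) = c + x + c*(-1 + c) (l(c, x) = (c*(-1 + c) + c) + x = (c + c*(-1 + c)) + x = c + x + c*(-1 + c))
H - l(A, K(-5, -5)) = -9 - (24 + (-2)**2) = -9 - (24 + 4) = -9 - 1*28 = -9 - 28 = -37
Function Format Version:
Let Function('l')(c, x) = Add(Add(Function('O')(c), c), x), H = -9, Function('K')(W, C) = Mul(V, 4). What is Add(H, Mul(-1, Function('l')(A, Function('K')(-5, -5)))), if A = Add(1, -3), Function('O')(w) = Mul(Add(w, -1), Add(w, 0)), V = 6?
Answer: -37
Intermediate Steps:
Function('K')(W, C) = 24 (Function('K')(W, C) = Mul(6, 4) = 24)
Function('O')(w) = Mul(w, Add(-1, w)) (Function('O')(w) = Mul(Add(-1, w), w) = Mul(w, Add(-1, w)))
A = -2
Function('l')(c, x) = Add(c, x, Mul(c, Add(-1, c))) (Function('l')(c, x) = Add(Add(Mul(c, Add(-1, c)), c), x) = Add(Add(c, Mul(c, Add(-1, c))), x) = Add(c, x, Mul(c, Add(-1, c))))
Add(H, Mul(-1, Function('l')(A, Function('K')(-5, -5)))) = Add(-9, Mul(-1, Add(24, Pow(-2, 2)))) = Add(-9, Mul(-1, Add(24, 4))) = Add(-9, Mul(-1, 28)) = Add(-9, -28) = -37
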